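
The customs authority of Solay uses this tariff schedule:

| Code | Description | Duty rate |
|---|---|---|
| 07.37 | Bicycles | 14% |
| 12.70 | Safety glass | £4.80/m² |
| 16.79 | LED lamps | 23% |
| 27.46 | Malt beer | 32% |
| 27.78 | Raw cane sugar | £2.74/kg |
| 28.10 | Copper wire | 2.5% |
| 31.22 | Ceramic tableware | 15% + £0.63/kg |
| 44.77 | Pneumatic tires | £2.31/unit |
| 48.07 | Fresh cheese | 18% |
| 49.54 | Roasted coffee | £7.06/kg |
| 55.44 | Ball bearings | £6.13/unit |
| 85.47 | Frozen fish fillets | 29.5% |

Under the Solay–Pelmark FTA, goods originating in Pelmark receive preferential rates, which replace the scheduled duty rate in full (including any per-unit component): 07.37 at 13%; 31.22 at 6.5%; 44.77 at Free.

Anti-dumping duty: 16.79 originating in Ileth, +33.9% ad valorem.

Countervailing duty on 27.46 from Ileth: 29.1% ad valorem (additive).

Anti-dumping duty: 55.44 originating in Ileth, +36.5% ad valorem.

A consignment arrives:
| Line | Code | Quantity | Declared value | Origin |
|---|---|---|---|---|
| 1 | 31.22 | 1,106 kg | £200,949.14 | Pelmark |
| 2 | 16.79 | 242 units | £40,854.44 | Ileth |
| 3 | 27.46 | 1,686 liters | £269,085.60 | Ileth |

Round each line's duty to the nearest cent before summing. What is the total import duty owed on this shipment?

£200,719.17

Line 1 (31.22, Pelmark, 1,106 kg, £200,949.14):
Base rate for 31.22 is 15% + £0.63/kg.
Origin Pelmark qualifies under the Solay–Pelmark agreement and 31.22 is covered: preferential rate 6.5% applies instead.
Duty = £200,949.14 × 6.5% = £13,061.69.
Line 2 (16.79, Ileth, 242 units, £40,854.44):
Base rate for 16.79 is 23%.
Additional duty on 16.79 from Ileth: +33.9%. Applied ad valorem rate: 23% + 33.9% = 56.9%.
Duty = £40,854.44 × 56.9% = £23,246.18.
Line 3 (27.46, Ileth, 1,686 liters, £269,085.60):
Base rate for 27.46 is 32%.
Additional duty on 27.46 from Ileth: +29.1%. Applied ad valorem rate: 32% + 29.1% = 61.1%.
Duty = £269,085.60 × 61.1% = £164,411.30.
Total = £13,061.69 + £23,246.18 + £164,411.30 = £200,719.17.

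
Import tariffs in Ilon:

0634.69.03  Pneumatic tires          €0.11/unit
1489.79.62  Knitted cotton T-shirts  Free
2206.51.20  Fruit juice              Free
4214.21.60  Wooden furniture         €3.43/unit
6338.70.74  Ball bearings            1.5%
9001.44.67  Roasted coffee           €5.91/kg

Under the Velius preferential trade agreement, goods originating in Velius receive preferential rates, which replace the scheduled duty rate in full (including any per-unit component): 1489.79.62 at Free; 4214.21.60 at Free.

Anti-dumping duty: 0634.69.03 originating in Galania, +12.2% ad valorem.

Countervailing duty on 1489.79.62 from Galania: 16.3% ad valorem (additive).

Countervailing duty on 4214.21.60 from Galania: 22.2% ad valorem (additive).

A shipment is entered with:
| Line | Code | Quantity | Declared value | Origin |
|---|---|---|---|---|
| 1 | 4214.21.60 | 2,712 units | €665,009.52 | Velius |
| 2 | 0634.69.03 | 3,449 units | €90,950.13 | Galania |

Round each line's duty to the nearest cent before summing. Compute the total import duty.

€11,475.31

Line 1 (4214.21.60, Velius, 2,712 units, €665,009.52):
Base rate for 4214.21.60 is €3.43/unit.
Origin Velius qualifies under the Ilon–Velius agreement and 4214.21.60 is covered: preferential rate Free applies instead.
The additional-duty order on 4214.21.60 targets Galania, not Velius; it does not apply.
Duty = €665,009.52 × 0% = €0.00.
Line 2 (0634.69.03, Galania, 3,449 units, €90,950.13):
Base rate for 0634.69.03 is €0.11/unit.
Additional duty on 0634.69.03 from Galania: +12.2% ad valorem. Applied ad valorem rate = 12.2%.
Duty = €90,950.13 × 12.2% + 3,449 × €0.11 = €11,475.31.
Total = €0.00 + €11,475.31 = €11,475.31.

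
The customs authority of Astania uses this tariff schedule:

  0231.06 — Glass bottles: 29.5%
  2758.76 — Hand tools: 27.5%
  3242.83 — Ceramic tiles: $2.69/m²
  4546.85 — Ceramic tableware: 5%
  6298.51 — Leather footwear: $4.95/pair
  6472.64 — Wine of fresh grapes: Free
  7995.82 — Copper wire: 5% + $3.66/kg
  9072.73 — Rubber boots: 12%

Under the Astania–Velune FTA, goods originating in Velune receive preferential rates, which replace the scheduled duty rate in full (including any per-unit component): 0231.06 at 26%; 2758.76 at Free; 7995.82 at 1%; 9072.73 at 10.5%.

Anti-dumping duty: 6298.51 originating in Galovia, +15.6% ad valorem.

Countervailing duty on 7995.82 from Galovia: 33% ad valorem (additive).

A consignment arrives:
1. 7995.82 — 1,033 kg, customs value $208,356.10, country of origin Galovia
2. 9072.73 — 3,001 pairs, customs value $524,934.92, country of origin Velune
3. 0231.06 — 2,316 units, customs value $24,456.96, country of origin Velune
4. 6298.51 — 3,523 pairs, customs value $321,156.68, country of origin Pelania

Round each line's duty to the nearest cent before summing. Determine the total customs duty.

Line 1 (7995.82, Galovia, 1,033 kg, $208,356.10):
Base rate for 7995.82 is 5% + $3.66/kg.
7995.82 has an FTA preferential rate, but origin Galovia is not Velune; base rate stands.
Additional duty on 7995.82 from Galovia: +33%. Applied ad valorem rate: 5% + 33% = 38%.
Duty = $208,356.10 × 38% + 1,033 × $3.66 = $82,956.10.
Line 2 (9072.73, Velune, 3,001 pairs, $524,934.92):
Base rate for 9072.73 is 12%.
Origin Velune qualifies under the Astania–Velune agreement and 9072.73 is covered: preferential rate 10.5% applies instead.
Duty = $524,934.92 × 10.5% = $55,118.17.
Line 3 (0231.06, Velune, 2,316 units, $24,456.96):
Base rate for 0231.06 is 29.5%.
Origin Velune qualifies under the Astania–Velune agreement and 0231.06 is covered: preferential rate 26% applies instead.
Duty = $24,456.96 × 26% = $6,358.81.
Line 4 (6298.51, Pelania, 3,523 pairs, $321,156.68):
Base rate for 6298.51 is $4.95/pair.
The additional-duty order on 6298.51 targets Galovia, not Pelania; it does not apply.
Duty = 3,523 × $4.95 = $17,438.85.
Total = $82,956.10 + $55,118.17 + $6,358.81 + $17,438.85 = $161,871.93.

$161,871.93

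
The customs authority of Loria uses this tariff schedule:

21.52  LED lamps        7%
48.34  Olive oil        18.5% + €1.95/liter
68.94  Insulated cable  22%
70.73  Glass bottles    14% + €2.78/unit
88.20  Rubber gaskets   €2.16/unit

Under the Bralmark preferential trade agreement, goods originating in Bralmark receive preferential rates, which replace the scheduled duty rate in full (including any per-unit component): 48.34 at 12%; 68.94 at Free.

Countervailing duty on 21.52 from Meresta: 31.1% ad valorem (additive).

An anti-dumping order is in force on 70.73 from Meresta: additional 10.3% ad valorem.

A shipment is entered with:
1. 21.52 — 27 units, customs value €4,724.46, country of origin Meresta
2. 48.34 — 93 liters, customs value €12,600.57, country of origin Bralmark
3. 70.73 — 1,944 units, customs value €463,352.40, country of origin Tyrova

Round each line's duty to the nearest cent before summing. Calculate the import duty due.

€73,585.75

Line 1 (21.52, Meresta, 27 units, €4,724.46):
Base rate for 21.52 is 7%.
Additional duty on 21.52 from Meresta: +31.1%. Applied ad valorem rate: 7% + 31.1% = 38.1%.
Duty = €4,724.46 × 38.1% = €1,800.02.
Line 2 (48.34, Bralmark, 93 liters, €12,600.57):
Base rate for 48.34 is 18.5% + €1.95/liter.
Origin Bralmark qualifies under the Loria–Bralmark agreement and 48.34 is covered: preferential rate 12% applies instead.
Duty = €12,600.57 × 12% = €1,512.07.
Line 3 (70.73, Tyrova, 1,944 units, €463,352.40):
Base rate for 70.73 is 14% + €2.78/unit.
The additional-duty order on 70.73 targets Meresta, not Tyrova; it does not apply.
Duty = €463,352.40 × 14% + 1,944 × €2.78 = €70,273.66.
Total = €1,800.02 + €1,512.07 + €70,273.66 = €73,585.75.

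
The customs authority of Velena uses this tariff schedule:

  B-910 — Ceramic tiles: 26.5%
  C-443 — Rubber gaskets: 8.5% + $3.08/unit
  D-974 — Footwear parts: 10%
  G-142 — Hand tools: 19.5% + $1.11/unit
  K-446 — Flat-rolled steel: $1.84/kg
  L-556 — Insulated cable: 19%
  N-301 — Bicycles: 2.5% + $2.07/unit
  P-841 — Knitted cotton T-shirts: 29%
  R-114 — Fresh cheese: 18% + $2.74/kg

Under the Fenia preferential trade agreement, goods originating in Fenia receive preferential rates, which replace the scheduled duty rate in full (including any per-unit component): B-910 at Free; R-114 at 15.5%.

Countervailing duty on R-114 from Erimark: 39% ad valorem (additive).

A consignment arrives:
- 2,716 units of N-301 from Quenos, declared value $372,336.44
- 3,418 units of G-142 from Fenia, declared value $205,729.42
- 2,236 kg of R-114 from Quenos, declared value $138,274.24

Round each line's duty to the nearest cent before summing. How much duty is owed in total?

Line 1 (N-301, Quenos, 2,716 units, $372,336.44):
Base rate for N-301 is 2.5% + $2.07/unit.
Duty = $372,336.44 × 2.5% + 2,716 × $2.07 = $14,930.53.
Line 2 (G-142, Fenia, 3,418 units, $205,729.42):
Base rate for G-142 is 19.5% + $1.11/unit.
Origin Fenia is the FTA partner but G-142 is not on the preference list; base rate stands.
Duty = $205,729.42 × 19.5% + 3,418 × $1.11 = $43,911.22.
Line 3 (R-114, Quenos, 2,236 kg, $138,274.24):
Base rate for R-114 is 18% + $2.74/kg.
R-114 has an FTA preferential rate, but origin Quenos is not Fenia; base rate stands.
The additional-duty order on R-114 targets Erimark, not Quenos; it does not apply.
Duty = $138,274.24 × 18% + 2,236 × $2.74 = $31,016.00.
Total = $14,930.53 + $43,911.22 + $31,016.00 = $89,857.75.

$89,857.75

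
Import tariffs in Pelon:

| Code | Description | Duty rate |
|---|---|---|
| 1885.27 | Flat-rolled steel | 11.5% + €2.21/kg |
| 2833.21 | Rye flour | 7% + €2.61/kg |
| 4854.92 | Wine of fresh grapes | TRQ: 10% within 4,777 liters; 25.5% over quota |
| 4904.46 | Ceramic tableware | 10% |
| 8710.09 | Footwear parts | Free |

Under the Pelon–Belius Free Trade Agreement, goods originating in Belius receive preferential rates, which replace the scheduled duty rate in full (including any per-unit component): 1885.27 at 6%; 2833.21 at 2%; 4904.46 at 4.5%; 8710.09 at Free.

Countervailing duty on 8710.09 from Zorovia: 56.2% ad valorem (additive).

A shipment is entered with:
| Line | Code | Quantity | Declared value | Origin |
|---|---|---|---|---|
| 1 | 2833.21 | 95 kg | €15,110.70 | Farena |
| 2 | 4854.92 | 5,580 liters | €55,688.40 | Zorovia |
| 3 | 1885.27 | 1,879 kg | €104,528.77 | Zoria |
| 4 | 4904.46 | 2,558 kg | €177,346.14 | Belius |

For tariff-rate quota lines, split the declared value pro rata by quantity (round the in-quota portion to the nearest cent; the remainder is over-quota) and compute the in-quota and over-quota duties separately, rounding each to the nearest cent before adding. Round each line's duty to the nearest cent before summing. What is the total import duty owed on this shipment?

€32,270.68

Line 1 (2833.21, Farena, 95 kg, €15,110.70):
Base rate for 2833.21 is 7% + €2.61/kg.
2833.21 has an FTA preferential rate, but origin Farena is not Belius; base rate stands.
Duty = €15,110.70 × 7% + 95 × €2.61 = €1,305.70.
Line 2 (4854.92, Zorovia, 5,580 liters, €55,688.40):
Code 4854.92 is under a tariff-rate quota (threshold 4,777 liters). In-quota: 4,777 liters at 10%; over-quota: 803 liters at 25.5%.
Pro-rata value split: in-quota = €55,688.40 × 4,777/5,580 = €47,674.46; over-quota = €55,688.40 − €47,674.46 = €8,013.94.
In-quota duty = €47,674.46 × 10% = €4,767.45. Over-quota duty = €8,013.94 × 25.5% = €2,043.55.
Line duty = €4,767.45 + €2,043.55 = €6,811.00.
Line 3 (1885.27, Zoria, 1,879 kg, €104,528.77):
Base rate for 1885.27 is 11.5% + €2.21/kg.
1885.27 has an FTA preferential rate, but origin Zoria is not Belius; base rate stands.
Duty = €104,528.77 × 11.5% + 1,879 × €2.21 = €16,173.40.
Line 4 (4904.46, Belius, 2,558 kg, €177,346.14):
Base rate for 4904.46 is 10%.
Origin Belius qualifies under the Pelon–Belius agreement and 4904.46 is covered: preferential rate 4.5% applies instead.
Duty = €177,346.14 × 4.5% = €7,980.58.
Total = €1,305.70 + €6,811.00 + €16,173.40 + €7,980.58 = €32,270.68.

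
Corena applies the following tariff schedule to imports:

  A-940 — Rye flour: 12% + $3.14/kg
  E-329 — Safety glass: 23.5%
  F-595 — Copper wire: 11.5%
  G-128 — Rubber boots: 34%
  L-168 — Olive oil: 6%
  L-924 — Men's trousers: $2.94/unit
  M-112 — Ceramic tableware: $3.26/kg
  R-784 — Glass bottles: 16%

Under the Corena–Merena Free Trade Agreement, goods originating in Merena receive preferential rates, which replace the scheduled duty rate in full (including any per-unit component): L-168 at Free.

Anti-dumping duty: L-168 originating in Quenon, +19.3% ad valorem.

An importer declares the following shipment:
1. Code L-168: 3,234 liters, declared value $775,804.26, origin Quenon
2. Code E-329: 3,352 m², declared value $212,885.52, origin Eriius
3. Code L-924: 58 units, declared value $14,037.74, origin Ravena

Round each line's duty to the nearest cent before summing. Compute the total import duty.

$246,477.10

Line 1 (L-168, Quenon, 3,234 liters, $775,804.26):
Base rate for L-168 is 6%.
L-168 has an FTA preferential rate, but origin Quenon is not Merena; base rate stands.
Additional duty on L-168 from Quenon: +19.3%. Applied ad valorem rate: 6% + 19.3% = 25.3%.
Duty = $775,804.26 × 25.3% = $196,278.48.
Line 2 (E-329, Eriius, 3,352 m², $212,885.52):
Base rate for E-329 is 23.5%.
Duty = $212,885.52 × 23.5% = $50,028.10.
Line 3 (L-924, Ravena, 58 units, $14,037.74):
Base rate for L-924 is $2.94/unit.
Duty = 58 × $2.94 = $170.52.
Total = $196,278.48 + $50,028.10 + $170.52 = $246,477.10.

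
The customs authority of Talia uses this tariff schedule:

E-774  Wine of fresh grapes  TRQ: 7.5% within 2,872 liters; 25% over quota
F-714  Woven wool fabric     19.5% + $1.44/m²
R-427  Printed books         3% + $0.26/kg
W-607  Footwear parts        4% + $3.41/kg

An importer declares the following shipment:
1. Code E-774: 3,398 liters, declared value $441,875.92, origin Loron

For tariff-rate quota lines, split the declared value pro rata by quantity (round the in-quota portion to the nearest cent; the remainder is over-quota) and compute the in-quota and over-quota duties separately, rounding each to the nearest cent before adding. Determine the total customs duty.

Line 1 (E-774, Loron, 3,398 liters, $441,875.92):
Code E-774 is under a tariff-rate quota (threshold 2,872 liters). In-quota: 2,872 liters at 7.5%; over-quota: 526 liters at 25%.
Pro-rata value split: in-quota = $441,875.92 × 2,872/3,398 = $373,474.88; over-quota = $441,875.92 − $373,474.88 = $68,401.04.
In-quota duty = $373,474.88 × 7.5% = $28,010.62. Over-quota duty = $68,401.04 × 25% = $17,100.26.
Line duty = $28,010.62 + $17,100.26 = $45,110.88.

$45,110.88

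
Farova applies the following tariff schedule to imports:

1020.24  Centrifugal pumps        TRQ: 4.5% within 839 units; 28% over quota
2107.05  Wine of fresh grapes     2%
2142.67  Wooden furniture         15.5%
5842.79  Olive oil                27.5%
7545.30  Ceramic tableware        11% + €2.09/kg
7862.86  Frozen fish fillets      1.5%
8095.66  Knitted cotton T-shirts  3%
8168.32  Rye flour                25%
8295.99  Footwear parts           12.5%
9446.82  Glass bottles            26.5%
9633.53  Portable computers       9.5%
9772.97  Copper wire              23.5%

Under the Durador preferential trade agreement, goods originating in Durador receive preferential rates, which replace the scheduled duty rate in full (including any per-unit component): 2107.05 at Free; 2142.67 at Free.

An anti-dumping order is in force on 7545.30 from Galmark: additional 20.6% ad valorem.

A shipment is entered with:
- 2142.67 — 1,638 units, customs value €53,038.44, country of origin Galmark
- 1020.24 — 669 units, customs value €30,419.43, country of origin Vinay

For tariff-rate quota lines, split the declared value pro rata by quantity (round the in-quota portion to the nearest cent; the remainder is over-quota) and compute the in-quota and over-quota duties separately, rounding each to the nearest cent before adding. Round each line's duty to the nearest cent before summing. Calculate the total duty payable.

€9,589.83

Line 1 (2142.67, Galmark, 1,638 units, €53,038.44):
Base rate for 2142.67 is 15.5%.
2142.67 has an FTA preferential rate, but origin Galmark is not Durador; base rate stands.
Duty = €53,038.44 × 15.5% = €8,220.96.
Line 2 (1020.24, Vinay, 669 units, €30,419.43):
Code 1020.24 is under a tariff-rate quota (threshold 839 units). Quantity 669 units is within the quota, so the in-quota rate 4.5% applies to the full value.
Duty = €30,419.43 × 4.5% = €1,368.87.
Total = €8,220.96 + €1,368.87 = €9,589.83.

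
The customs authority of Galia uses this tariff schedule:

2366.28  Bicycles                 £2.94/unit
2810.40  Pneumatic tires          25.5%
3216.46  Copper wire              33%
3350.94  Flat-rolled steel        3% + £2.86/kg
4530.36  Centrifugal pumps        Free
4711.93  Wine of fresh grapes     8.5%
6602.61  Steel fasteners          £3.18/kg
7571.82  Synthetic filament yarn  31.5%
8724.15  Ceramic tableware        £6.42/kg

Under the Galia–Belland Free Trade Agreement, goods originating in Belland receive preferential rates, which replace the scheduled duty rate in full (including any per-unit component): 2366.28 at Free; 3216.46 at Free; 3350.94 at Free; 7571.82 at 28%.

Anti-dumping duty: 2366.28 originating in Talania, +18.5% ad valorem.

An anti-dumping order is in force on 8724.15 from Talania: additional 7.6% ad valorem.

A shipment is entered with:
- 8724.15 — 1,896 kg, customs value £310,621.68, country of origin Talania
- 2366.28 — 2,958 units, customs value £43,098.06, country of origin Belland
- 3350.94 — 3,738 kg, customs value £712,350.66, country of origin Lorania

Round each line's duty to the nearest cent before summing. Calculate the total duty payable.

£67,840.77

Line 1 (8724.15, Talania, 1,896 kg, £310,621.68):
Base rate for 8724.15 is £6.42/kg.
Additional duty on 8724.15 from Talania: +7.6% ad valorem. Applied ad valorem rate = 7.6%.
Duty = £310,621.68 × 7.6% + 1,896 × £6.42 = £35,779.57.
Line 2 (2366.28, Belland, 2,958 units, £43,098.06):
Base rate for 2366.28 is £2.94/unit.
Origin Belland qualifies under the Galia–Belland agreement and 2366.28 is covered: preferential rate Free applies instead.
The additional-duty order on 2366.28 targets Talania, not Belland; it does not apply.
Duty = £43,098.06 × 0% = £0.00.
Line 3 (3350.94, Lorania, 3,738 kg, £712,350.66):
Base rate for 3350.94 is 3% + £2.86/kg.
3350.94 has an FTA preferential rate, but origin Lorania is not Belland; base rate stands.
Duty = £712,350.66 × 3% + 3,738 × £2.86 = £32,061.20.
Total = £35,779.57 + £0.00 + £32,061.20 = £67,840.77.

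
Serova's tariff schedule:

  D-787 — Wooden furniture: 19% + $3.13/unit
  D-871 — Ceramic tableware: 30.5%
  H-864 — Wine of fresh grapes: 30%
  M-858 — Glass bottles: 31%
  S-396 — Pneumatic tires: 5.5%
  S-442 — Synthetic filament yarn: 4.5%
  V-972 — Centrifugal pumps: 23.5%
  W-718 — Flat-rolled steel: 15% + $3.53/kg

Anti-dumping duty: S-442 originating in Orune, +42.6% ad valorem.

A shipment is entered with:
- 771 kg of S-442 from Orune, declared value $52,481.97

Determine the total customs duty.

$24,719.01

Line 1 (S-442, Orune, 771 kg, $52,481.97):
Base rate for S-442 is 4.5%.
Additional duty on S-442 from Orune: +42.6%. Applied ad valorem rate: 4.5% + 42.6% = 47.1%.
Duty = $52,481.97 × 47.1% = $24,719.01.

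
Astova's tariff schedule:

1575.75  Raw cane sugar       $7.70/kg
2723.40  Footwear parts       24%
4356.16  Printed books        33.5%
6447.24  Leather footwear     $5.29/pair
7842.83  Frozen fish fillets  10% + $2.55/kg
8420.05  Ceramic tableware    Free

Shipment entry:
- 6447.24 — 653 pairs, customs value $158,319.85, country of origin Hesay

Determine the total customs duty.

Line 1 (6447.24, Hesay, 653 pairs, $158,319.85):
Base rate for 6447.24 is $5.29/pair.
Duty = 653 × $5.29 = $3,454.37.

$3,454.37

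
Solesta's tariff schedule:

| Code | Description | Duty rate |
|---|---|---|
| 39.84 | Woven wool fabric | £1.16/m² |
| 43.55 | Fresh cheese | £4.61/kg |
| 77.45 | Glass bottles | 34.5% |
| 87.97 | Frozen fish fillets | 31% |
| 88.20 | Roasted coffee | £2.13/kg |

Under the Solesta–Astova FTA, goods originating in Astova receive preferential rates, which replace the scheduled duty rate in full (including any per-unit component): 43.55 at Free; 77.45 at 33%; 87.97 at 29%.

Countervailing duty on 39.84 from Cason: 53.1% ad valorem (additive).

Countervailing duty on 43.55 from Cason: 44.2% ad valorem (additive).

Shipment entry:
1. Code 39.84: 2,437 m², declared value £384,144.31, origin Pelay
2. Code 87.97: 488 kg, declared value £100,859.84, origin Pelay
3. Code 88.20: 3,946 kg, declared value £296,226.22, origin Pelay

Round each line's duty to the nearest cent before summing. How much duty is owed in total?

£42,498.45

Line 1 (39.84, Pelay, 2,437 m², £384,144.31):
Base rate for 39.84 is £1.16/m².
The additional-duty order on 39.84 targets Cason, not Pelay; it does not apply.
Duty = 2,437 × £1.16 = £2,826.92.
Line 2 (87.97, Pelay, 488 kg, £100,859.84):
Base rate for 87.97 is 31%.
87.97 has an FTA preferential rate, but origin Pelay is not Astova; base rate stands.
Duty = £100,859.84 × 31% = £31,266.55.
Line 3 (88.20, Pelay, 3,946 kg, £296,226.22):
Base rate for 88.20 is £2.13/kg.
Duty = 3,946 × £2.13 = £8,404.98.
Total = £2,826.92 + £31,266.55 + £8,404.98 = £42,498.45.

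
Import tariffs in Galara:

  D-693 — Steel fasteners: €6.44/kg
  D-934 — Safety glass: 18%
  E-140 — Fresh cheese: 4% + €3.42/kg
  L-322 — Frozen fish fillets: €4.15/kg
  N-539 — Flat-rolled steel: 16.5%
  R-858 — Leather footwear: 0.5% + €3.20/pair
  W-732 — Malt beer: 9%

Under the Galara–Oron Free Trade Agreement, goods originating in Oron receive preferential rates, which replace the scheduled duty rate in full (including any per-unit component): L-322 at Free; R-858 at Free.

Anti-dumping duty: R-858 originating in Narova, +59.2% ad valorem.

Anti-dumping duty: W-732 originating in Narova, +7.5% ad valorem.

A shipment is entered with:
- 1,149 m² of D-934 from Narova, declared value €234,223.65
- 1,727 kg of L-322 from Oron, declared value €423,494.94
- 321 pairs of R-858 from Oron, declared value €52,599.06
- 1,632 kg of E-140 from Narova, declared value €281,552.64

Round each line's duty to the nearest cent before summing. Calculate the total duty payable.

€59,003.81

Line 1 (D-934, Narova, 1,149 m², €234,223.65):
Base rate for D-934 is 18%.
Duty = €234,223.65 × 18% = €42,160.26.
Line 2 (L-322, Oron, 1,727 kg, €423,494.94):
Base rate for L-322 is €4.15/kg.
Origin Oron qualifies under the Galara–Oron agreement and L-322 is covered: preferential rate Free applies instead.
Duty = €423,494.94 × 0% = €0.00.
Line 3 (R-858, Oron, 321 pairs, €52,599.06):
Base rate for R-858 is 0.5% + €3.20/pair.
Origin Oron qualifies under the Galara–Oron agreement and R-858 is covered: preferential rate Free applies instead.
The additional-duty order on R-858 targets Narova, not Oron; it does not apply.
Duty = €52,599.06 × 0% = €0.00.
Line 4 (E-140, Narova, 1,632 kg, €281,552.64):
Base rate for E-140 is 4% + €3.42/kg.
Duty = €281,552.64 × 4% + 1,632 × €3.42 = €16,843.55.
Total = €42,160.26 + €0.00 + €0.00 + €16,843.55 = €59,003.81.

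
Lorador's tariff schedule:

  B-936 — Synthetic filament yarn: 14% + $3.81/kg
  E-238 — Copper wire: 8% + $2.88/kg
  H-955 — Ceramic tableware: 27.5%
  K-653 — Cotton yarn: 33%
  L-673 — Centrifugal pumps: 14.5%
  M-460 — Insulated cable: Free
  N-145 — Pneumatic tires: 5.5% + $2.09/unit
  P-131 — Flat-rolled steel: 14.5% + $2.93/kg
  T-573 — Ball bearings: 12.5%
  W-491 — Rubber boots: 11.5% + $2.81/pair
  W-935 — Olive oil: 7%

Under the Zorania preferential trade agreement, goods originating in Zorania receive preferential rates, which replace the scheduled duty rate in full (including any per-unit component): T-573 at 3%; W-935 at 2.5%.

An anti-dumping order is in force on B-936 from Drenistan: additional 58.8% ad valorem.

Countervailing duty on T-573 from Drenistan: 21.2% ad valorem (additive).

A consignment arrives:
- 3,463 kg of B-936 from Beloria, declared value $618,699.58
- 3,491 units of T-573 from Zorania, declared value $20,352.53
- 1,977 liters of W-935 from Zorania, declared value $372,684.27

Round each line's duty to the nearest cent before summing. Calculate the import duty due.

$109,739.66

Line 1 (B-936, Beloria, 3,463 kg, $618,699.58):
Base rate for B-936 is 14% + $3.81/kg.
The additional-duty order on B-936 targets Drenistan, not Beloria; it does not apply.
Duty = $618,699.58 × 14% + 3,463 × $3.81 = $99,811.97.
Line 2 (T-573, Zorania, 3,491 units, $20,352.53):
Base rate for T-573 is 12.5%.
Origin Zorania qualifies under the Lorador–Zorania agreement and T-573 is covered: preferential rate 3% applies instead.
The additional-duty order on T-573 targets Drenistan, not Zorania; it does not apply.
Duty = $20,352.53 × 3% = $610.58.
Line 3 (W-935, Zorania, 1,977 liters, $372,684.27):
Base rate for W-935 is 7%.
Origin Zorania qualifies under the Lorador–Zorania agreement and W-935 is covered: preferential rate 2.5% applies instead.
Duty = $372,684.27 × 2.5% = $9,317.11.
Total = $99,811.97 + $610.58 + $9,317.11 = $109,739.66.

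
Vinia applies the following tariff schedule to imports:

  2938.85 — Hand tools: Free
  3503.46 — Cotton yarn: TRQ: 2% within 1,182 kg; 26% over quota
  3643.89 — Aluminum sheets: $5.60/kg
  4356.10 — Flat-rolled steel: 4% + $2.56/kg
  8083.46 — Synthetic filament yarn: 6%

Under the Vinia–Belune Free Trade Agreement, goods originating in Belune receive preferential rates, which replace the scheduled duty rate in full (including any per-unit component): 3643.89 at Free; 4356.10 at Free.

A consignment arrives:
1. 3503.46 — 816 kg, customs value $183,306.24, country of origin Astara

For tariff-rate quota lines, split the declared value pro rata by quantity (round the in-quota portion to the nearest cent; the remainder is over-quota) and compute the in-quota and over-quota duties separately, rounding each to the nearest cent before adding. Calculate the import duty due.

$3,666.12

Line 1 (3503.46, Astara, 816 kg, $183,306.24):
Code 3503.46 is under a tariff-rate quota (threshold 1,182 kg). Quantity 816 kg is within the quota, so the in-quota rate 2% applies to the full value.
Duty = $183,306.24 × 2% = $3,666.12.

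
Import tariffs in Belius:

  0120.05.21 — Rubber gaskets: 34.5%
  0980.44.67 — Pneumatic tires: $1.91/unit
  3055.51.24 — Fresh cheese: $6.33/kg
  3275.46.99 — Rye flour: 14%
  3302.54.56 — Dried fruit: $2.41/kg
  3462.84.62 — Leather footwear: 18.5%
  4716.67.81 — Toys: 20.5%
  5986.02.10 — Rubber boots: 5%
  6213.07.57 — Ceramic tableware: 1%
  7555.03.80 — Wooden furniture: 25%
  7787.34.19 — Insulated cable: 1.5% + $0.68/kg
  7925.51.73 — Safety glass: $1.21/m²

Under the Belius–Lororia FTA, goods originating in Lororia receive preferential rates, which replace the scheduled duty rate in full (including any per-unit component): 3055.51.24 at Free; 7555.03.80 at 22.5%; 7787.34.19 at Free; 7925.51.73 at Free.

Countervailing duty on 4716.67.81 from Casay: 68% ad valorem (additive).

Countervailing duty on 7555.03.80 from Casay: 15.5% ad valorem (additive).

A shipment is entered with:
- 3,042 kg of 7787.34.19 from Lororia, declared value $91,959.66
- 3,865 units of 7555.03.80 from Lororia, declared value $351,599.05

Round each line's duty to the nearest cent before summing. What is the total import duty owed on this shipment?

$79,109.79

Line 1 (7787.34.19, Lororia, 3,042 kg, $91,959.66):
Base rate for 7787.34.19 is 1.5% + $0.68/kg.
Origin Lororia qualifies under the Belius–Lororia agreement and 7787.34.19 is covered: preferential rate Free applies instead.
Duty = $91,959.66 × 0% = $0.00.
Line 2 (7555.03.80, Lororia, 3,865 units, $351,599.05):
Base rate for 7555.03.80 is 25%.
Origin Lororia qualifies under the Belius–Lororia agreement and 7555.03.80 is covered: preferential rate 22.5% applies instead.
The additional-duty order on 7555.03.80 targets Casay, not Lororia; it does not apply.
Duty = $351,599.05 × 22.5% = $79,109.79.
Total = $0.00 + $79,109.79 = $79,109.79.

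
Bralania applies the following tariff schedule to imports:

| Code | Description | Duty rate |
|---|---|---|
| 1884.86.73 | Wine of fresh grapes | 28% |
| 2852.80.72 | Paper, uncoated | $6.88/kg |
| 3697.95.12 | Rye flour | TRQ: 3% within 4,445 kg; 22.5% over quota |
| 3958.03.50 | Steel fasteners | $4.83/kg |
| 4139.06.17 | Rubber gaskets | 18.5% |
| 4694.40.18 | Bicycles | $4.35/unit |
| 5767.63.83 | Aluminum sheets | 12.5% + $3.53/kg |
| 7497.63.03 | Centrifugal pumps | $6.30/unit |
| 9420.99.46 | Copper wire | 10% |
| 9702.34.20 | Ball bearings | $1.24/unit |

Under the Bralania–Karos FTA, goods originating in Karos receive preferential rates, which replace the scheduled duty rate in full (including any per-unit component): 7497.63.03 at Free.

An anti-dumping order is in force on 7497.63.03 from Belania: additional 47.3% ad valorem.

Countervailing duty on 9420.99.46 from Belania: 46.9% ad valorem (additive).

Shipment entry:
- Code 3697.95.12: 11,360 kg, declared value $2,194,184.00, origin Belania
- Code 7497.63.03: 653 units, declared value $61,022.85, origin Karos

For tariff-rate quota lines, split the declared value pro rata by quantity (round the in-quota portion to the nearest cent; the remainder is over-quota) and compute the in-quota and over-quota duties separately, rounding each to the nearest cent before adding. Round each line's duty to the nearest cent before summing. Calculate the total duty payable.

$326,273.81

Line 1 (3697.95.12, Belania, 11,360 kg, $2,194,184.00):
Code 3697.95.12 is under a tariff-rate quota (threshold 4,445 kg). In-quota: 4,445 kg at 3%; over-quota: 6,915 kg at 22.5%.
Pro-rata value split: in-quota = $2,194,184.00 × 4,445/11,360 = $858,551.75; over-quota = $2,194,184.00 − $858,551.75 = $1,335,632.25.
In-quota duty = $858,551.75 × 3% = $25,756.55. Over-quota duty = $1,335,632.25 × 22.5% = $300,517.26.
Line duty = $25,756.55 + $300,517.26 = $326,273.81.
Line 2 (7497.63.03, Karos, 653 units, $61,022.85):
Base rate for 7497.63.03 is $6.30/unit.
Origin Karos qualifies under the Bralania–Karos agreement and 7497.63.03 is covered: preferential rate Free applies instead.
The additional-duty order on 7497.63.03 targets Belania, not Karos; it does not apply.
Duty = $61,022.85 × 0% = $0.00.
Total = $326,273.81 + $0.00 = $326,273.81.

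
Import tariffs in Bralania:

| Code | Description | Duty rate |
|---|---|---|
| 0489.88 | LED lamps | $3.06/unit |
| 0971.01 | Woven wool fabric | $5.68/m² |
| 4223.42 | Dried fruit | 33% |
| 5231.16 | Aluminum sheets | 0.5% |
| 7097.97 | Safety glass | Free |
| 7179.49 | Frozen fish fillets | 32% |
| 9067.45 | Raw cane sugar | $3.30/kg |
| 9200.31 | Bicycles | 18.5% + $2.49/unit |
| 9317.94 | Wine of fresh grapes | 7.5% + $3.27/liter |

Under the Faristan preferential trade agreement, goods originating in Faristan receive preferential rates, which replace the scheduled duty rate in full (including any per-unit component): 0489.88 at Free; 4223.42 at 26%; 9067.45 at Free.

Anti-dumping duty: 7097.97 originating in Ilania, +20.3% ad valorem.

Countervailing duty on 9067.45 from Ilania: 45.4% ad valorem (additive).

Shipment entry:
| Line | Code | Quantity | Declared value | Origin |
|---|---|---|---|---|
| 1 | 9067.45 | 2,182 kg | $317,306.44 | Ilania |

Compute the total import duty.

$151,257.72

Line 1 (9067.45, Ilania, 2,182 kg, $317,306.44):
Base rate for 9067.45 is $3.30/kg.
9067.45 has an FTA preferential rate, but origin Ilania is not Faristan; base rate stands.
Additional duty on 9067.45 from Ilania: +45.4% ad valorem. Applied ad valorem rate = 45.4%.
Duty = $317,306.44 × 45.4% + 2,182 × $3.30 = $151,257.72.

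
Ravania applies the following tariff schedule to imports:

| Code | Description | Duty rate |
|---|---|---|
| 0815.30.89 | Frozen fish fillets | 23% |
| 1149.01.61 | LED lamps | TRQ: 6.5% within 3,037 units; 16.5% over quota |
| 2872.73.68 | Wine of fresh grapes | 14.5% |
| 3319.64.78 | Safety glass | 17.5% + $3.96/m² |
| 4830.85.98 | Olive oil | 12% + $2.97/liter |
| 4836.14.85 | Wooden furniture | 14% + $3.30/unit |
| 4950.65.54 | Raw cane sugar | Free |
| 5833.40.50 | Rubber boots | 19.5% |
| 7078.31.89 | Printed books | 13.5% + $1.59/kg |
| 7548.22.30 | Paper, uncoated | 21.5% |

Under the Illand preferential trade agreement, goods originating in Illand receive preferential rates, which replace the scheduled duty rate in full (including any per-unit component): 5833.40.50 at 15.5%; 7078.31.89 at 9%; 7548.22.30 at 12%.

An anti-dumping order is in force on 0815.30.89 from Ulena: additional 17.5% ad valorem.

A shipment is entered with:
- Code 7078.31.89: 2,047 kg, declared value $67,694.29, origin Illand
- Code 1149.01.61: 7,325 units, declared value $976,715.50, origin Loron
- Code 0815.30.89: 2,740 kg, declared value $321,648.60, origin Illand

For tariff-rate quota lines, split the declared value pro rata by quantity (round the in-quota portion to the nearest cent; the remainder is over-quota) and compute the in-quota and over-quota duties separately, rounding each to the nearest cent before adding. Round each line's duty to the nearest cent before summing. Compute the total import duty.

Line 1 (7078.31.89, Illand, 2,047 kg, $67,694.29):
Base rate for 7078.31.89 is 13.5% + $1.59/kg.
Origin Illand qualifies under the Ravania–Illand agreement and 7078.31.89 is covered: preferential rate 9% applies instead.
Duty = $67,694.29 × 9% = $6,092.49.
Line 2 (1149.01.61, Loron, 7,325 units, $976,715.50):
Code 1149.01.61 is under a tariff-rate quota (threshold 3,037 units). In-quota: 3,037 units at 6.5%; over-quota: 4,288 units at 16.5%.
Pro-rata value split: in-quota = $976,715.50 × 3,037/7,325 = $404,953.58; over-quota = $976,715.50 − $404,953.58 = $571,761.92.
In-quota duty = $404,953.58 × 6.5% = $26,321.98. Over-quota duty = $571,761.92 × 16.5% = $94,340.72.
Line duty = $26,321.98 + $94,340.72 = $120,662.70.
Line 3 (0815.30.89, Illand, 2,740 kg, $321,648.60):
Base rate for 0815.30.89 is 23%.
Origin Illand is the FTA partner but 0815.30.89 is not on the preference list; base rate stands.
The additional-duty order on 0815.30.89 targets Ulena, not Illand; it does not apply.
Duty = $321,648.60 × 23% = $73,979.18.
Total = $6,092.49 + $120,662.70 + $73,979.18 = $200,734.37.

$200,734.37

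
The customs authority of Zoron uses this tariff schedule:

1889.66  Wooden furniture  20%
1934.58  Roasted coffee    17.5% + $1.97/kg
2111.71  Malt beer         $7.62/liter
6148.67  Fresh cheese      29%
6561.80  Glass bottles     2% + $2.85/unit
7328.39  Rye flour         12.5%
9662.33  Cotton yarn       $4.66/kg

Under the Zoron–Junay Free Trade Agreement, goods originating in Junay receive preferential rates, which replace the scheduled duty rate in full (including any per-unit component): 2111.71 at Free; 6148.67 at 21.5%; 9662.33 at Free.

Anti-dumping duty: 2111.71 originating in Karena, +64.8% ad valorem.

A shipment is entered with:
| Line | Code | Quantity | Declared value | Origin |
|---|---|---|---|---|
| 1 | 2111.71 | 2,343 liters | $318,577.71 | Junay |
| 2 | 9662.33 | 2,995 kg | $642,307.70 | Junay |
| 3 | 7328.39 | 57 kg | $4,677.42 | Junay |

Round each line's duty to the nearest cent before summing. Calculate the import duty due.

Line 1 (2111.71, Junay, 2,343 liters, $318,577.71):
Base rate for 2111.71 is $7.62/liter.
Origin Junay qualifies under the Zoron–Junay agreement and 2111.71 is covered: preferential rate Free applies instead.
The additional-duty order on 2111.71 targets Karena, not Junay; it does not apply.
Duty = $318,577.71 × 0% = $0.00.
Line 2 (9662.33, Junay, 2,995 kg, $642,307.70):
Base rate for 9662.33 is $4.66/kg.
Origin Junay qualifies under the Zoron–Junay agreement and 9662.33 is covered: preferential rate Free applies instead.
Duty = $642,307.70 × 0% = $0.00.
Line 3 (7328.39, Junay, 57 kg, $4,677.42):
Base rate for 7328.39 is 12.5%.
Origin Junay is the FTA partner but 7328.39 is not on the preference list; base rate stands.
Duty = $4,677.42 × 12.5% = $584.68.
Total = $0.00 + $0.00 + $584.68 = $584.68.

$584.68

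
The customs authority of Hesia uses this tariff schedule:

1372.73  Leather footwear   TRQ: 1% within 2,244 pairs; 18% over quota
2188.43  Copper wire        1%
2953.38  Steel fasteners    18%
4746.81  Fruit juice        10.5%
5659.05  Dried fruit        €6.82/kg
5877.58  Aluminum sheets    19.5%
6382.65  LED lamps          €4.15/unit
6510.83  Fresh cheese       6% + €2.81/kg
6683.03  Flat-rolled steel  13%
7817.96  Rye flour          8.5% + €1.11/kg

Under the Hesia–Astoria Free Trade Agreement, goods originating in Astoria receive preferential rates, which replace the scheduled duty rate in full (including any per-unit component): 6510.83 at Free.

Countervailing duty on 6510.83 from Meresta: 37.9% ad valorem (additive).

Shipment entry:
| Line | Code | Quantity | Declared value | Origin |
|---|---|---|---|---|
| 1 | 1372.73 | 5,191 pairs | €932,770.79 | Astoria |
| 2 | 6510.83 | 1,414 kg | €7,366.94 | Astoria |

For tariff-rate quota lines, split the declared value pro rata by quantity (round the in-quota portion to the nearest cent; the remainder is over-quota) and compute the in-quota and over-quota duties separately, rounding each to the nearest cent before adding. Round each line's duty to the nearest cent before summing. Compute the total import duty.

€99,350.60

Line 1 (1372.73, Astoria, 5,191 pairs, €932,770.79):
Code 1372.73 is under a tariff-rate quota (threshold 2,244 pairs). In-quota: 2,244 pairs at 1%; over-quota: 2,947 pairs at 18%.
Pro-rata value split: in-quota = €932,770.79 × 2,244/5,191 = €403,224.36; over-quota = €932,770.79 − €403,224.36 = €529,546.43.
In-quota duty = €403,224.36 × 1% = €4,032.24. Over-quota duty = €529,546.43 × 18% = €95,318.36.
Line duty = €4,032.24 + €95,318.36 = €99,350.60.
Line 2 (6510.83, Astoria, 1,414 kg, €7,366.94):
Base rate for 6510.83 is 6% + €2.81/kg.
Origin Astoria qualifies under the Hesia–Astoria agreement and 6510.83 is covered: preferential rate Free applies instead.
The additional-duty order on 6510.83 targets Meresta, not Astoria; it does not apply.
Duty = €7,366.94 × 0% = €0.00.
Total = €99,350.60 + €0.00 = €99,350.60.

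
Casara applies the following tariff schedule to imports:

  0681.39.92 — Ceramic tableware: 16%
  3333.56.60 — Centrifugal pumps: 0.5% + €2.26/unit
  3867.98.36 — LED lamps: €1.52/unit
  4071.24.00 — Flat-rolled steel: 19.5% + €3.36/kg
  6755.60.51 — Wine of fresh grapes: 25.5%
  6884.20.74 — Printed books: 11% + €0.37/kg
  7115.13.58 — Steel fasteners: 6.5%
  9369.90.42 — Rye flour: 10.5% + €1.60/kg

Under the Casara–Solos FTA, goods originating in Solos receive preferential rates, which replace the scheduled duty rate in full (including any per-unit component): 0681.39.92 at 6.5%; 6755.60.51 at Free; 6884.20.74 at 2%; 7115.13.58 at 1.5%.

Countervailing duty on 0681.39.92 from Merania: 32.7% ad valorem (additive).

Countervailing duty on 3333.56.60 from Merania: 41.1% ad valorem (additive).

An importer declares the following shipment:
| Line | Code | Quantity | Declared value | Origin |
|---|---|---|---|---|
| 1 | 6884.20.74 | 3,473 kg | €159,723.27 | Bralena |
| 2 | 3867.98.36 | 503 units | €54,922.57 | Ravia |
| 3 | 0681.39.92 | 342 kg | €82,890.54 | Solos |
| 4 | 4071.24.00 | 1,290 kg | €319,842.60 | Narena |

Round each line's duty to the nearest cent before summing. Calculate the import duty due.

Line 1 (6884.20.74, Bralena, 3,473 kg, €159,723.27):
Base rate for 6884.20.74 is 11% + €0.37/kg.
6884.20.74 has an FTA preferential rate, but origin Bralena is not Solos; base rate stands.
Duty = €159,723.27 × 11% + 3,473 × €0.37 = €18,854.57.
Line 2 (3867.98.36, Ravia, 503 units, €54,922.57):
Base rate for 3867.98.36 is €1.52/unit.
Duty = 503 × €1.52 = €764.56.
Line 3 (0681.39.92, Solos, 342 kg, €82,890.54):
Base rate for 0681.39.92 is 16%.
Origin Solos qualifies under the Casara–Solos agreement and 0681.39.92 is covered: preferential rate 6.5% applies instead.
The additional-duty order on 0681.39.92 targets Merania, not Solos; it does not apply.
Duty = €82,890.54 × 6.5% = €5,387.89.
Line 4 (4071.24.00, Narena, 1,290 kg, €319,842.60):
Base rate for 4071.24.00 is 19.5% + €3.36/kg.
Duty = €319,842.60 × 19.5% + 1,290 × €3.36 = €66,703.71.
Total = €18,854.57 + €764.56 + €5,387.89 + €66,703.71 = €91,710.73.

€91,710.73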